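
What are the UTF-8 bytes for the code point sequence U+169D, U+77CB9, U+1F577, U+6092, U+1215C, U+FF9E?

E1 9A 9D F1 B7 B2 B9 F0 9F 95 B7 E6 82 92 F0 92 85 9C EF BE 9E

U+169D: 3-byte form → E1 9A 9D.
U+77CB9: 4-byte form → F1 B7 B2 B9.
U+1F577: 4-byte form → F0 9F 95 B7.
U+6092: 3-byte form → E6 82 92.
U+1215C: 4-byte form → F0 92 85 9C.
U+FF9E: 3-byte form → EF BE 9E.
Concatenated (21 bytes): E1 9A 9D F1 B7 B2 B9 F0 9F 95 B7 E6 82 92 F0 92 85 9C EF BE 9E.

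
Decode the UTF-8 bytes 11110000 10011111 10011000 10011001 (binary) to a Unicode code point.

Leading byte 0xF0 = 11110000 matches 11110xxx → 4-byte sequence.
Byte 1: 0xF0 = 11110000, payload 000 (3 bits).
Byte 2: 0x9F = 10011111 (10xxxxxx ✓), payload 011111.
Byte 3: 0x98 = 10011000 (10xxxxxx ✓), payload 011000.
Byte 4: 0x99 = 10011001 (10xxxxxx ✓), payload 011001.
Concatenate: 000011111011000011001 = 0x1F619 (21 bits → U+1F619).

U+1F619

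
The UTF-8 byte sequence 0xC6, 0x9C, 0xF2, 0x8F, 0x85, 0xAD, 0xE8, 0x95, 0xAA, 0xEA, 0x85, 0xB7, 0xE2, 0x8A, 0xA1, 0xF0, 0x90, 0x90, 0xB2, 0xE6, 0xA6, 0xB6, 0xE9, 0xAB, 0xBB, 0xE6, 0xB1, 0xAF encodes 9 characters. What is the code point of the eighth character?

Offset 0: leading byte 0xC6 = 11000110 → 2-byte char #1 = C6 9C.
Offset 2: leading byte 0xF2 = 11110010 → 4-byte char #2 = F2 8F 85 AD.
Offset 6: leading byte 0xE8 = 11101000 → 3-byte char #3 = E8 95 AA.
Offset 9: leading byte 0xEA = 11101010 → 3-byte char #4 = EA 85 B7.
Offset 12: leading byte 0xE2 = 11100010 → 3-byte char #5 = E2 8A A1.
Offset 15: leading byte 0xF0 = 11110000 → 4-byte char #6 = F0 90 90 B2.
Offset 19: leading byte 0xE6 = 11100110 → 3-byte char #7 = E6 A6 B6.
Offset 22: leading byte 0xE9 = 11101001 → 3-byte char #8 = E9 AB BB.
Leading byte 0xE9 = 11101001 matches 1110xxxx → 3-byte sequence.
Byte 1: 0xE9 = 11101001, payload 1001 (4 bits).
Byte 2: 0xAB = 10101011 (10xxxxxx ✓), payload 101011.
Byte 3: 0xBB = 10111011 (10xxxxxx ✓), payload 111011.
Concatenate: 1001101011111011 = 0x9AFB (16 bits → U+9AFB).

U+9AFB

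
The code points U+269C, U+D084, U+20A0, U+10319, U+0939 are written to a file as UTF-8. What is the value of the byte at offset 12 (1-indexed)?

0x8C

1-indexed offset 12 is 0-indexed offset 11.
U+269C → 3-byte form E2 9A 9C at offsets 0–2.
U+D084 → 3-byte form ED 82 84 at offsets 3–5.
U+20A0 → 3-byte form E2 82 A0 at offsets 6–8.
U+10319 → 4-byte form F0 90 8C 99 at offsets 9–12.
Offset 11 falls in char 4's range; it's byte 3 of F0 90 8C 99 = 0x8C.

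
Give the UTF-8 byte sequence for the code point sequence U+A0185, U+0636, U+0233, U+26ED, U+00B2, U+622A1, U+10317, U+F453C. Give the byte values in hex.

F2 A0 86 85 D8 B6 C8 B3 E2 9B AD C2 B2 F1 A2 8A A1 F0 90 8C 97 F3 B4 94 BC

U+A0185: 4-byte form → F2 A0 86 85.
U+0636: 2-byte form → D8 B6.
U+0233: 2-byte form → C8 B3.
U+26ED: 3-byte form → E2 9B AD.
U+00B2: 2-byte form → C2 B2.
U+622A1: 4-byte form → F1 A2 8A A1.
U+10317: 4-byte form → F0 90 8C 97.
U+F453C: 4-byte form → F3 B4 94 BC.
Concatenated (25 bytes): F2 A0 86 85 D8 B6 C8 B3 E2 9B AD C2 B2 F1 A2 8A A1 F0 90 8C 97 F3 B4 94 BC.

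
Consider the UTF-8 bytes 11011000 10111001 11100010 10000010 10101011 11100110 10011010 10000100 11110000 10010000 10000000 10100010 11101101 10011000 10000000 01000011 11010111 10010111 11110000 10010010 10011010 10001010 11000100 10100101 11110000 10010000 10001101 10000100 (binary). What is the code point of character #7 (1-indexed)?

U+05D7

Offset 0: leading byte 0xD8 = 11011000 → 2-byte char #1 = D8 B9.
Offset 2: leading byte 0xE2 = 11100010 → 3-byte char #2 = E2 82 AB.
Offset 5: leading byte 0xE6 = 11100110 → 3-byte char #3 = E6 9A 84.
Offset 8: leading byte 0xF0 = 11110000 → 4-byte char #4 = F0 90 80 A2.
Offset 12: leading byte 0xED = 11101101 → 3-byte char #5 = ED 98 80.
Offset 15: leading byte 0x43 = 01000011 → 1-byte char #6 = 43.
Offset 16: leading byte 0xD7 = 11010111 → 2-byte char #7 = D7 97.
Leading byte 0xD7 = 11010111 matches 110xxxxx → 2-byte sequence.
Byte 1: 0xD7 = 11010111, payload 10111 (5 bits).
Byte 2: 0x97 = 10010111 (10xxxxxx ✓), payload 010111.
Concatenate: 10111010111 = 0x5D7 (11 bits → U+05D7).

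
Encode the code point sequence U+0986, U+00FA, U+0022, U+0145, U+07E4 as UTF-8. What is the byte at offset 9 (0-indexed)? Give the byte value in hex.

U+0986 → 3-byte form E0 A6 86 at offsets 0–2.
U+00FA → 2-byte form C3 BA at offsets 3–4.
U+0022 → 1-byte form 22 at offsets 5–5.
U+0145 → 2-byte form C5 85 at offsets 6–7.
U+07E4 → 2-byte form DF A4 at offsets 8–9.
Offset 9 falls in char 5's range; it's byte 2 of DF A4 = 0xA4.

0xA4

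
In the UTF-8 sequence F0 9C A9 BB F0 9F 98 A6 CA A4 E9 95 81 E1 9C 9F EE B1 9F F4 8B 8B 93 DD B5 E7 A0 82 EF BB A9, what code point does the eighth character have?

Offset 0: leading byte 0xF0 = 11110000 → 4-byte char #1 = F0 9C A9 BB.
Offset 4: leading byte 0xF0 = 11110000 → 4-byte char #2 = F0 9F 98 A6.
Offset 8: leading byte 0xCA = 11001010 → 2-byte char #3 = CA A4.
Offset 10: leading byte 0xE9 = 11101001 → 3-byte char #4 = E9 95 81.
Offset 13: leading byte 0xE1 = 11100001 → 3-byte char #5 = E1 9C 9F.
Offset 16: leading byte 0xEE = 11101110 → 3-byte char #6 = EE B1 9F.
Offset 19: leading byte 0xF4 = 11110100 → 4-byte char #7 = F4 8B 8B 93.
Offset 23: leading byte 0xDD = 11011101 → 2-byte char #8 = DD B5.
Leading byte 0xDD = 11011101 matches 110xxxxx → 2-byte sequence.
Byte 1: 0xDD = 11011101, payload 11101 (5 bits).
Byte 2: 0xB5 = 10110101 (10xxxxxx ✓), payload 110101.
Concatenate: 11101110101 = 0x775 (11 bits → U+0775).

U+0775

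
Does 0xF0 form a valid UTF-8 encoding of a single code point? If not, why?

Leading byte 0xF0 = 11110000 → 4-byte form, but only 1 byte is present.

invalid (sequence truncated)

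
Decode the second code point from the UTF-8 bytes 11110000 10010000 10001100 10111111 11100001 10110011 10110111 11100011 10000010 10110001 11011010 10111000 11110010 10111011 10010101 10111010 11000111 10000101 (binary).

U+1CF7

Offset 0: leading byte 0xF0 = 11110000 → 4-byte char #1 = F0 90 8C BF.
Offset 4: leading byte 0xE1 = 11100001 → 3-byte char #2 = E1 B3 B7.
Leading byte 0xE1 = 11100001 matches 1110xxxx → 3-byte sequence.
Byte 1: 0xE1 = 11100001, payload 0001 (4 bits).
Byte 2: 0xB3 = 10110011 (10xxxxxx ✓), payload 110011.
Byte 3: 0xB7 = 10110111 (10xxxxxx ✓), payload 110111.
Concatenate: 0001110011110111 = 0x1CF7 (16 bits → U+1CF7).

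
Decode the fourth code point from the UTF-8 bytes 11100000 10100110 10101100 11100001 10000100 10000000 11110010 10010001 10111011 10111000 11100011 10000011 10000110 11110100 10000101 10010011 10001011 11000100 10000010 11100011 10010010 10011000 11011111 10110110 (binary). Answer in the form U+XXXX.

U+30C6

Offset 0: leading byte 0xE0 = 11100000 → 3-byte char #1 = E0 A6 AC.
Offset 3: leading byte 0xE1 = 11100001 → 3-byte char #2 = E1 84 80.
Offset 6: leading byte 0xF2 = 11110010 → 4-byte char #3 = F2 91 BB B8.
Offset 10: leading byte 0xE3 = 11100011 → 3-byte char #4 = E3 83 86.
Leading byte 0xE3 = 11100011 matches 1110xxxx → 3-byte sequence.
Byte 1: 0xE3 = 11100011, payload 0011 (4 bits).
Byte 2: 0x83 = 10000011 (10xxxxxx ✓), payload 000011.
Byte 3: 0x86 = 10000110 (10xxxxxx ✓), payload 000110.
Concatenate: 0011000011000110 = 0x30C6 (16 bits → U+30C6).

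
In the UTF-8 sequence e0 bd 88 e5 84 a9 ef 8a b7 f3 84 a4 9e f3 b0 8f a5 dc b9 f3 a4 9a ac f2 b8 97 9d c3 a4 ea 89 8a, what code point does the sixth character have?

Offset 0: leading byte 0xE0 = 11100000 → 3-byte char #1 = E0 BD 88.
Offset 3: leading byte 0xE5 = 11100101 → 3-byte char #2 = E5 84 A9.
Offset 6: leading byte 0xEF = 11101111 → 3-byte char #3 = EF 8A B7.
Offset 9: leading byte 0xF3 = 11110011 → 4-byte char #4 = F3 84 A4 9E.
Offset 13: leading byte 0xF3 = 11110011 → 4-byte char #5 = F3 B0 8F A5.
Offset 17: leading byte 0xDC = 11011100 → 2-byte char #6 = DC B9.
Leading byte 0xDC = 11011100 matches 110xxxxx → 2-byte sequence.
Byte 1: 0xDC = 11011100, payload 11100 (5 bits).
Byte 2: 0xB9 = 10111001 (10xxxxxx ✓), payload 111001.
Concatenate: 11100111001 = 0x739 (11 bits → U+0739).

U+0739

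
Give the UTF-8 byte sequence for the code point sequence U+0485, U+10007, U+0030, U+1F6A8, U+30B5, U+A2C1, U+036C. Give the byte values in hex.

U+0485: 2-byte form → D2 85.
U+10007: 4-byte form → F0 90 80 87.
U+0030: 1-byte form → 30.
U+1F6A8: 4-byte form → F0 9F 9A A8.
U+30B5: 3-byte form → E3 82 B5.
U+A2C1: 3-byte form → EA 8B 81.
U+036C: 2-byte form → CD AC.
Concatenated (19 bytes): D2 85 F0 90 80 87 30 F0 9F 9A A8 E3 82 B5 EA 8B 81 CD AC.

D2 85 F0 90 80 87 30 F0 9F 9A A8 E3 82 B5 EA 8B 81 CD AC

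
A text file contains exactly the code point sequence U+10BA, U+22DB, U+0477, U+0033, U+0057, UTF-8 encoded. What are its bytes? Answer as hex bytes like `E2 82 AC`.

U+10BA: 3-byte form → E1 82 BA.
U+22DB: 3-byte form → E2 8B 9B.
U+0477: 2-byte form → D1 B7.
U+0033: 1-byte form → 33.
U+0057: 1-byte form → 57.
Concatenated (10 bytes): E1 82 BA E2 8B 9B D1 B7 33 57.

E1 82 BA E2 8B 9B D1 B7 33 57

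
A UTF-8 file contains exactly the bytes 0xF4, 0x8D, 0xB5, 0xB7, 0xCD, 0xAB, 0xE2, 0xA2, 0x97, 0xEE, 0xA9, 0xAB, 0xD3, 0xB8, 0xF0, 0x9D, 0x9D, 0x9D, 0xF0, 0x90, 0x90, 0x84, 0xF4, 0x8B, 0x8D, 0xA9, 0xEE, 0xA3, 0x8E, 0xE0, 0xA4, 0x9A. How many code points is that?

Byte at offset 0: 0xF4 = 11110100 → 4-byte char (#1). Advance 4.
Byte at offset 4: 0xCD = 11001101 → 2-byte char (#2). Advance 2.
Byte at offset 6: 0xE2 = 11100010 → 3-byte char (#3). Advance 3.
Byte at offset 9: 0xEE = 11101110 → 3-byte char (#4). Advance 3.
Byte at offset 12: 0xD3 = 11010011 → 2-byte char (#5). Advance 2.
Byte at offset 14: 0xF0 = 11110000 → 4-byte char (#6). Advance 4.
Byte at offset 18: 0xF0 = 11110000 → 4-byte char (#7). Advance 4.
Byte at offset 22: 0xF4 = 11110100 → 4-byte char (#8). Advance 4.
Byte at offset 26: 0xEE = 11101110 → 3-byte char (#9). Advance 3.
Byte at offset 29: 0xE0 = 11100000 → 3-byte char (#10). Advance 3.
Reached end at offset 32 after 10 code points.

10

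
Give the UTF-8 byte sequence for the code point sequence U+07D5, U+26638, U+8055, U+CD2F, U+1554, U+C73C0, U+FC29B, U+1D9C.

U+07D5: 2-byte form → DF 95.
U+26638: 4-byte form → F0 A6 98 B8.
U+8055: 3-byte form → E8 81 95.
U+CD2F: 3-byte form → EC B4 AF.
U+1554: 3-byte form → E1 95 94.
U+C73C0: 4-byte form → F3 87 8F 80.
U+FC29B: 4-byte form → F3 BC 8A 9B.
U+1D9C: 3-byte form → E1 B6 9C.
Concatenated (26 bytes): DF 95 F0 A6 98 B8 E8 81 95 EC B4 AF E1 95 94 F3 87 8F 80 F3 BC 8A 9B E1 B6 9C.

DF 95 F0 A6 98 B8 E8 81 95 EC B4 AF E1 95 94 F3 87 8F 80 F3 BC 8A 9B E1 B6 9C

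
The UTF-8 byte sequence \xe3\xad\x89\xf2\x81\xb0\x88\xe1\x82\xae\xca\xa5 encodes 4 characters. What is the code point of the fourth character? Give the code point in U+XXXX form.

Offset 0: leading byte 0xE3 = 11100011 → 3-byte char #1 = E3 AD 89.
Offset 3: leading byte 0xF2 = 11110010 → 4-byte char #2 = F2 81 B0 88.
Offset 7: leading byte 0xE1 = 11100001 → 3-byte char #3 = E1 82 AE.
Offset 10: leading byte 0xCA = 11001010 → 2-byte char #4 = CA A5.
Leading byte 0xCA = 11001010 matches 110xxxxx → 2-byte sequence.
Byte 1: 0xCA = 11001010, payload 01010 (5 bits).
Byte 2: 0xA5 = 10100101 (10xxxxxx ✓), payload 100101.
Concatenate: 01010100101 = 0x2A5 (11 bits → U+02A5).

U+02A5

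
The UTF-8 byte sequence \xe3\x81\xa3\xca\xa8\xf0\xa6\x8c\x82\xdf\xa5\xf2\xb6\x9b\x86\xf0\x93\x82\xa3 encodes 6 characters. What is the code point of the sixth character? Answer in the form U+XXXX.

U+130A3

Offset 0: leading byte 0xE3 = 11100011 → 3-byte char #1 = E3 81 A3.
Offset 3: leading byte 0xCA = 11001010 → 2-byte char #2 = CA A8.
Offset 5: leading byte 0xF0 = 11110000 → 4-byte char #3 = F0 A6 8C 82.
Offset 9: leading byte 0xDF = 11011111 → 2-byte char #4 = DF A5.
Offset 11: leading byte 0xF2 = 11110010 → 4-byte char #5 = F2 B6 9B 86.
Offset 15: leading byte 0xF0 = 11110000 → 4-byte char #6 = F0 93 82 A3.
Leading byte 0xF0 = 11110000 matches 11110xxx → 4-byte sequence.
Byte 1: 0xF0 = 11110000, payload 000 (3 bits).
Byte 2: 0x93 = 10010011 (10xxxxxx ✓), payload 010011.
Byte 3: 0x82 = 10000010 (10xxxxxx ✓), payload 000010.
Byte 4: 0xA3 = 10100011 (10xxxxxx ✓), payload 100011.
Concatenate: 000010011000010100011 = 0x130A3 (21 bits → U+130A3).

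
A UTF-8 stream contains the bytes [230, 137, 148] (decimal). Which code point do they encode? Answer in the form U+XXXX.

Leading byte 0xE6 = 11100110 matches 1110xxxx → 3-byte sequence.
Byte 1: 0xE6 = 11100110, payload 0110 (4 bits).
Byte 2: 0x89 = 10001001 (10xxxxxx ✓), payload 001001.
Byte 3: 0x94 = 10010100 (10xxxxxx ✓), payload 010100.
Concatenate: 0110001001010100 = 0x6254 (16 bits → U+6254).

U+6254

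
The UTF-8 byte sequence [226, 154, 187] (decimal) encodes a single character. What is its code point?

Leading byte 0xE2 = 11100010 matches 1110xxxx → 3-byte sequence.
Byte 1: 0xE2 = 11100010, payload 0010 (4 bits).
Byte 2: 0x9A = 10011010 (10xxxxxx ✓), payload 011010.
Byte 3: 0xBB = 10111011 (10xxxxxx ✓), payload 111011.
Concatenate: 0010011010111011 = 0x26BB (16 bits → U+26BB).

U+26BB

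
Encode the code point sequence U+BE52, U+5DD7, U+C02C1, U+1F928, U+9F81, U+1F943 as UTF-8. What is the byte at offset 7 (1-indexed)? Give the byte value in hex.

0xF3

1-indexed offset 7 is 0-indexed offset 6.
U+BE52 → 3-byte form EB B9 92 at offsets 0–2.
U+5DD7 → 3-byte form E5 B7 97 at offsets 3–5.
U+C02C1 → 4-byte form F3 80 8B 81 at offsets 6–9.
Offset 6 falls in char 3's range; it's byte 1 of F3 80 8B 81 = 0xF3.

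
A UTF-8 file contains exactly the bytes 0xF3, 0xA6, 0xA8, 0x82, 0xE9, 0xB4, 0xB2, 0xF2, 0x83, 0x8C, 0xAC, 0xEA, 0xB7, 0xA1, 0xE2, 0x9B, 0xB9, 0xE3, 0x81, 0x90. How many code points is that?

Byte at offset 0: 0xF3 = 11110011 → 4-byte char (#1). Advance 4.
Byte at offset 4: 0xE9 = 11101001 → 3-byte char (#2). Advance 3.
Byte at offset 7: 0xF2 = 11110010 → 4-byte char (#3). Advance 4.
Byte at offset 11: 0xEA = 11101010 → 3-byte char (#4). Advance 3.
Byte at offset 14: 0xE2 = 11100010 → 3-byte char (#5). Advance 3.
Byte at offset 17: 0xE3 = 11100011 → 3-byte char (#6). Advance 3.
Reached end at offset 20 after 6 code points.

6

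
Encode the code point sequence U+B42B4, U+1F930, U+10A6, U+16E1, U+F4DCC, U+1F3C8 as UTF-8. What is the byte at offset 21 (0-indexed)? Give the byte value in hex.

U+B42B4 → 4-byte form F2 B4 8A B4 at offsets 0–3.
U+1F930 → 4-byte form F0 9F A4 B0 at offsets 4–7.
U+10A6 → 3-byte form E1 82 A6 at offsets 8–10.
U+16E1 → 3-byte form E1 9B A1 at offsets 11–13.
U+F4DCC → 4-byte form F3 B4 B7 8C at offsets 14–17.
U+1F3C8 → 4-byte form F0 9F 8F 88 at offsets 18–21.
Offset 21 falls in char 6's range; it's byte 4 of F0 9F 8F 88 = 0x88.

0x88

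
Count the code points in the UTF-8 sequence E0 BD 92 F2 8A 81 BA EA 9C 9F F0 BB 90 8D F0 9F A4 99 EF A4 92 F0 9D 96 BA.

7

Byte at offset 0: 0xE0 = 11100000 → 3-byte char (#1). Advance 3.
Byte at offset 3: 0xF2 = 11110010 → 4-byte char (#2). Advance 4.
Byte at offset 7: 0xEA = 11101010 → 3-byte char (#3). Advance 3.
Byte at offset 10: 0xF0 = 11110000 → 4-byte char (#4). Advance 4.
Byte at offset 14: 0xF0 = 11110000 → 4-byte char (#5). Advance 4.
Byte at offset 18: 0xEF = 11101111 → 3-byte char (#6). Advance 3.
Byte at offset 21: 0xF0 = 11110000 → 4-byte char (#7). Advance 4.
Reached end at offset 25 after 7 code points.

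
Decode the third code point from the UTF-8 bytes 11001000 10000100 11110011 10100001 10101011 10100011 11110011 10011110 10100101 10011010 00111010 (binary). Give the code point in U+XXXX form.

Offset 0: leading byte 0xC8 = 11001000 → 2-byte char #1 = C8 84.
Offset 2: leading byte 0xF3 = 11110011 → 4-byte char #2 = F3 A1 AB A3.
Offset 6: leading byte 0xF3 = 11110011 → 4-byte char #3 = F3 9E A5 9A.
Leading byte 0xF3 = 11110011 matches 11110xxx → 4-byte sequence.
Byte 1: 0xF3 = 11110011, payload 011 (3 bits).
Byte 2: 0x9E = 10011110 (10xxxxxx ✓), payload 011110.
Byte 3: 0xA5 = 10100101 (10xxxxxx ✓), payload 100101.
Byte 4: 0x9A = 10011010 (10xxxxxx ✓), payload 011010.
Concatenate: 011011110100101011010 = 0xDE95A (21 bits → U+DE95A).

U+DE95A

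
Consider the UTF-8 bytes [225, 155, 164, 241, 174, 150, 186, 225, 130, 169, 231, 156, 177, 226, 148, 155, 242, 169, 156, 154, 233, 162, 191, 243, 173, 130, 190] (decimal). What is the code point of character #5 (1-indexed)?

Offset 0: leading byte 0xE1 = 11100001 → 3-byte char #1 = E1 9B A4.
Offset 3: leading byte 0xF1 = 11110001 → 4-byte char #2 = F1 AE 96 BA.
Offset 7: leading byte 0xE1 = 11100001 → 3-byte char #3 = E1 82 A9.
Offset 10: leading byte 0xE7 = 11100111 → 3-byte char #4 = E7 9C B1.
Offset 13: leading byte 0xE2 = 11100010 → 3-byte char #5 = E2 94 9B.
Leading byte 0xE2 = 11100010 matches 1110xxxx → 3-byte sequence.
Byte 1: 0xE2 = 11100010, payload 0010 (4 bits).
Byte 2: 0x94 = 10010100 (10xxxxxx ✓), payload 010100.
Byte 3: 0x9B = 10011011 (10xxxxxx ✓), payload 011011.
Concatenate: 0010010100011011 = 0x251B (16 bits → U+251B).

U+251B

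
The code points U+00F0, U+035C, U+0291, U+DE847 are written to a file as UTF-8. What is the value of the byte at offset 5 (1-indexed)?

1-indexed offset 5 is 0-indexed offset 4.
U+00F0 → 2-byte form C3 B0 at offsets 0–1.
U+035C → 2-byte form CD 9C at offsets 2–3.
U+0291 → 2-byte form CA 91 at offsets 4–5.
Offset 4 falls in char 3's range; it's byte 1 of CA 91 = 0xCA.

0xCA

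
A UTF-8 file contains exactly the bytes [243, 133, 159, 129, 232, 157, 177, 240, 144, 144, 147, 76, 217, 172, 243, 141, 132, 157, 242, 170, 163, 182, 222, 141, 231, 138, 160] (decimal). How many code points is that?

Byte at offset 0: 0xF3 = 11110011 → 4-byte char (#1). Advance 4.
Byte at offset 4: 0xE8 = 11101000 → 3-byte char (#2). Advance 3.
Byte at offset 7: 0xF0 = 11110000 → 4-byte char (#3). Advance 4.
Byte at offset 11: 0x4C = 01001100 → 1-byte char (#4). Advance 1.
Byte at offset 12: 0xD9 = 11011001 → 2-byte char (#5). Advance 2.
Byte at offset 14: 0xF3 = 11110011 → 4-byte char (#6). Advance 4.
Byte at offset 18: 0xF2 = 11110010 → 4-byte char (#7). Advance 4.
Byte at offset 22: 0xDE = 11011110 → 2-byte char (#8). Advance 2.
Byte at offset 24: 0xE7 = 11100111 → 3-byte char (#9). Advance 3.
Reached end at offset 27 after 9 code points.

9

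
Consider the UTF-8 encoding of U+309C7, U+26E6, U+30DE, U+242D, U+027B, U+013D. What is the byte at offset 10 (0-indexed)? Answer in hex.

U+309C7 → 4-byte form F0 B0 A7 87 at offsets 0–3.
U+26E6 → 3-byte form E2 9B A6 at offsets 4–6.
U+30DE → 3-byte form E3 83 9E at offsets 7–9.
U+242D → 3-byte form E2 90 AD at offsets 10–12.
Offset 10 falls in char 4's range; it's byte 1 of E2 90 AD = 0xE2.

0xE2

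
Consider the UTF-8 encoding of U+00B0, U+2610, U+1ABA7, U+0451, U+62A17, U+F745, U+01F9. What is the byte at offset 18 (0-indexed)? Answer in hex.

U+00B0 → 2-byte form C2 B0 at offsets 0–1.
U+2610 → 3-byte form E2 98 90 at offsets 2–4.
U+1ABA7 → 4-byte form F0 9A AE A7 at offsets 5–8.
U+0451 → 2-byte form D1 91 at offsets 9–10.
U+62A17 → 4-byte form F1 A2 A8 97 at offsets 11–14.
U+F745 → 3-byte form EF 9D 85 at offsets 15–17.
U+01F9 → 2-byte form C7 B9 at offsets 18–19.
Offset 18 falls in char 7's range; it's byte 1 of C7 B9 = 0xC7.

0xC7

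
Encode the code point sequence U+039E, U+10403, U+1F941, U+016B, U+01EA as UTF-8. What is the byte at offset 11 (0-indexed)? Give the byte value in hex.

0xAB

U+039E → 2-byte form CE 9E at offsets 0–1.
U+10403 → 4-byte form F0 90 90 83 at offsets 2–5.
U+1F941 → 4-byte form F0 9F A5 81 at offsets 6–9.
U+016B → 2-byte form C5 AB at offsets 10–11.
Offset 11 falls in char 4's range; it's byte 2 of C5 AB = 0xAB.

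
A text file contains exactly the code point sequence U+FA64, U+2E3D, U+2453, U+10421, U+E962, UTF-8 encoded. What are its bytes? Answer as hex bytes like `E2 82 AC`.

U+FA64: 3-byte form → EF A9 A4.
U+2E3D: 3-byte form → E2 B8 BD.
U+2453: 3-byte form → E2 91 93.
U+10421: 4-byte form → F0 90 90 A1.
U+E962: 3-byte form → EE A5 A2.
Concatenated (16 bytes): EF A9 A4 E2 B8 BD E2 91 93 F0 90 90 A1 EE A5 A2.

EF A9 A4 E2 B8 BD E2 91 93 F0 90 90 A1 EE A5 A2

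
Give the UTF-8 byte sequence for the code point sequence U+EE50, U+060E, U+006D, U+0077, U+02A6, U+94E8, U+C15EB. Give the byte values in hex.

EE B9 90 D8 8E 6D 77 CA A6 E9 93 A8 F3 81 97 AB

U+EE50: 3-byte form → EE B9 90.
U+060E: 2-byte form → D8 8E.
U+006D: 1-byte form → 6D.
U+0077: 1-byte form → 77.
U+02A6: 2-byte form → CA A6.
U+94E8: 3-byte form → E9 93 A8.
U+C15EB: 4-byte form → F3 81 97 AB.
Concatenated (16 bytes): EE B9 90 D8 8E 6D 77 CA A6 E9 93 A8 F3 81 97 AB.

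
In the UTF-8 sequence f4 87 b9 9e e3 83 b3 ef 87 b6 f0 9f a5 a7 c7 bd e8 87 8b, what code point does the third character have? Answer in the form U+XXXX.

Offset 0: leading byte 0xF4 = 11110100 → 4-byte char #1 = F4 87 B9 9E.
Offset 4: leading byte 0xE3 = 11100011 → 3-byte char #2 = E3 83 B3.
Offset 7: leading byte 0xEF = 11101111 → 3-byte char #3 = EF 87 B6.
Leading byte 0xEF = 11101111 matches 1110xxxx → 3-byte sequence.
Byte 1: 0xEF = 11101111, payload 1111 (4 bits).
Byte 2: 0x87 = 10000111 (10xxxxxx ✓), payload 000111.
Byte 3: 0xB6 = 10110110 (10xxxxxx ✓), payload 110110.
Concatenate: 1111000111110110 = 0xF1F6 (16 bits → U+F1F6).

U+F1F6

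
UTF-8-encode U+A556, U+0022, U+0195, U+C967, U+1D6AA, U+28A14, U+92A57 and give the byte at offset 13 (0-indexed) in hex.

U+A556 → 3-byte form EA 95 96 at offsets 0–2.
U+0022 → 1-byte form 22 at offsets 3–3.
U+0195 → 2-byte form C6 95 at offsets 4–5.
U+C967 → 3-byte form EC A5 A7 at offsets 6–8.
U+1D6AA → 4-byte form F0 9D 9A AA at offsets 9–12.
U+28A14 → 4-byte form F0 A8 A8 94 at offsets 13–16.
Offset 13 falls in char 6's range; it's byte 1 of F0 A8 A8 94 = 0xF0.

0xF0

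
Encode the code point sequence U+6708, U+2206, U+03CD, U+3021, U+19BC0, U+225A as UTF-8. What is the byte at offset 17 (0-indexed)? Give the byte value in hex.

U+6708 → 3-byte form E6 9C 88 at offsets 0–2.
U+2206 → 3-byte form E2 88 86 at offsets 3–5.
U+03CD → 2-byte form CF 8D at offsets 6–7.
U+3021 → 3-byte form E3 80 A1 at offsets 8–10.
U+19BC0 → 4-byte form F0 99 AF 80 at offsets 11–14.
U+225A → 3-byte form E2 89 9A at offsets 15–17.
Offset 17 falls in char 6's range; it's byte 3 of E2 89 9A = 0x9A.

0x9A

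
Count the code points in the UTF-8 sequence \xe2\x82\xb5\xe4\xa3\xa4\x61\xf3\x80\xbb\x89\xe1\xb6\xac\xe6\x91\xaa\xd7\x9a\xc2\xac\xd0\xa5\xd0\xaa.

10

Byte at offset 0: 0xE2 = 11100010 → 3-byte char (#1). Advance 3.
Byte at offset 3: 0xE4 = 11100100 → 3-byte char (#2). Advance 3.
Byte at offset 6: 0x61 = 01100001 → 1-byte char (#3). Advance 1.
Byte at offset 7: 0xF3 = 11110011 → 4-byte char (#4). Advance 4.
Byte at offset 11: 0xE1 = 11100001 → 3-byte char (#5). Advance 3.
Byte at offset 14: 0xE6 = 11100110 → 3-byte char (#6). Advance 3.
Byte at offset 17: 0xD7 = 11010111 → 2-byte char (#7). Advance 2.
Byte at offset 19: 0xC2 = 11000010 → 2-byte char (#8). Advance 2.
Byte at offset 21: 0xD0 = 11010000 → 2-byte char (#9). Advance 2.
Byte at offset 23: 0xD0 = 11010000 → 2-byte char (#10). Advance 2.
Reached end at offset 25 after 10 code points.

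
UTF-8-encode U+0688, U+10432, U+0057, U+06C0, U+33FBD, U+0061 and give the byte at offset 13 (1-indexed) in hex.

1-indexed offset 13 is 0-indexed offset 12.
U+0688 → 2-byte form DA 88 at offsets 0–1.
U+10432 → 4-byte form F0 90 90 B2 at offsets 2–5.
U+0057 → 1-byte form 57 at offsets 6–6.
U+06C0 → 2-byte form DB 80 at offsets 7–8.
U+33FBD → 4-byte form F0 B3 BE BD at offsets 9–12.
Offset 12 falls in char 5's range; it's byte 4 of F0 B3 BE BD = 0xBD.

0xBD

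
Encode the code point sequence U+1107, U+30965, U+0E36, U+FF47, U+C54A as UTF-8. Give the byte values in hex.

E1 84 87 F0 B0 A5 A5 E0 B8 B6 EF BD 87 EC 95 8A

U+1107: 3-byte form → E1 84 87.
U+30965: 4-byte form → F0 B0 A5 A5.
U+0E36: 3-byte form → E0 B8 B6.
U+FF47: 3-byte form → EF BD 87.
U+C54A: 3-byte form → EC 95 8A.
Concatenated (16 bytes): E1 84 87 F0 B0 A5 A5 E0 B8 B6 EF BD 87 EC 95 8A.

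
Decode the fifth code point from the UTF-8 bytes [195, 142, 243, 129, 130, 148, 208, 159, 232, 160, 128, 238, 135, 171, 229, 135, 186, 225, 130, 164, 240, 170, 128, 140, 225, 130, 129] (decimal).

U+E1EB

Offset 0: leading byte 0xC3 = 11000011 → 2-byte char #1 = C3 8E.
Offset 2: leading byte 0xF3 = 11110011 → 4-byte char #2 = F3 81 82 94.
Offset 6: leading byte 0xD0 = 11010000 → 2-byte char #3 = D0 9F.
Offset 8: leading byte 0xE8 = 11101000 → 3-byte char #4 = E8 A0 80.
Offset 11: leading byte 0xEE = 11101110 → 3-byte char #5 = EE 87 AB.
Leading byte 0xEE = 11101110 matches 1110xxxx → 3-byte sequence.
Byte 1: 0xEE = 11101110, payload 1110 (4 bits).
Byte 2: 0x87 = 10000111 (10xxxxxx ✓), payload 000111.
Byte 3: 0xAB = 10101011 (10xxxxxx ✓), payload 101011.
Concatenate: 1110000111101011 = 0xE1EB (16 bits → U+E1EB).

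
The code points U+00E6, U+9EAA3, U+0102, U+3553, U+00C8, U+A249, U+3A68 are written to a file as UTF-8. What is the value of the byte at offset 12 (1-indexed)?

0xC3

1-indexed offset 12 is 0-indexed offset 11.
U+00E6 → 2-byte form C3 A6 at offsets 0–1.
U+9EAA3 → 4-byte form F2 9E AA A3 at offsets 2–5.
U+0102 → 2-byte form C4 82 at offsets 6–7.
U+3553 → 3-byte form E3 95 93 at offsets 8–10.
U+00C8 → 2-byte form C3 88 at offsets 11–12.
Offset 11 falls in char 5's range; it's byte 1 of C3 88 = 0xC3.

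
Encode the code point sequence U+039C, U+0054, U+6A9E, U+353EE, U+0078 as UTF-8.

U+039C: 2-byte form → CE 9C.
U+0054: 1-byte form → 54.
U+6A9E: 3-byte form → E6 AA 9E.
U+353EE: 4-byte form → F0 B5 8F AE.
U+0078: 1-byte form → 78.
Concatenated (11 bytes): CE 9C 54 E6 AA 9E F0 B5 8F AE 78.

CE 9C 54 E6 AA 9E F0 B5 8F AE 78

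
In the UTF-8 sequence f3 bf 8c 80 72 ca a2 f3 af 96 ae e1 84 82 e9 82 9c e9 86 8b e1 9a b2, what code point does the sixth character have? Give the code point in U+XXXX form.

Offset 0: leading byte 0xF3 = 11110011 → 4-byte char #1 = F3 BF 8C 80.
Offset 4: leading byte 0x72 = 01110010 → 1-byte char #2 = 72.
Offset 5: leading byte 0xCA = 11001010 → 2-byte char #3 = CA A2.
Offset 7: leading byte 0xF3 = 11110011 → 4-byte char #4 = F3 AF 96 AE.
Offset 11: leading byte 0xE1 = 11100001 → 3-byte char #5 = E1 84 82.
Offset 14: leading byte 0xE9 = 11101001 → 3-byte char #6 = E9 82 9C.
Leading byte 0xE9 = 11101001 matches 1110xxxx → 3-byte sequence.
Byte 1: 0xE9 = 11101001, payload 1001 (4 bits).
Byte 2: 0x82 = 10000010 (10xxxxxx ✓), payload 000010.
Byte 3: 0x9C = 10011100 (10xxxxxx ✓), payload 011100.
Concatenate: 1001000010011100 = 0x909C (16 bits → U+909C).

U+909C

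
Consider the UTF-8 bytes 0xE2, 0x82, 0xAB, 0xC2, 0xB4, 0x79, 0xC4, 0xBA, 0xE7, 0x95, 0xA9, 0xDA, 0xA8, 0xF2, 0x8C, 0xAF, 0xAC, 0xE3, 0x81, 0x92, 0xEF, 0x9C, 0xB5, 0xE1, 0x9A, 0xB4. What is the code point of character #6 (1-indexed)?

Offset 0: leading byte 0xE2 = 11100010 → 3-byte char #1 = E2 82 AB.
Offset 3: leading byte 0xC2 = 11000010 → 2-byte char #2 = C2 B4.
Offset 5: leading byte 0x79 = 01111001 → 1-byte char #3 = 79.
Offset 6: leading byte 0xC4 = 11000100 → 2-byte char #4 = C4 BA.
Offset 8: leading byte 0xE7 = 11100111 → 3-byte char #5 = E7 95 A9.
Offset 11: leading byte 0xDA = 11011010 → 2-byte char #6 = DA A8.
Leading byte 0xDA = 11011010 matches 110xxxxx → 2-byte sequence.
Byte 1: 0xDA = 11011010, payload 11010 (5 bits).
Byte 2: 0xA8 = 10101000 (10xxxxxx ✓), payload 101000.
Concatenate: 11010101000 = 0x6A8 (11 bits → U+06A8).

U+06A8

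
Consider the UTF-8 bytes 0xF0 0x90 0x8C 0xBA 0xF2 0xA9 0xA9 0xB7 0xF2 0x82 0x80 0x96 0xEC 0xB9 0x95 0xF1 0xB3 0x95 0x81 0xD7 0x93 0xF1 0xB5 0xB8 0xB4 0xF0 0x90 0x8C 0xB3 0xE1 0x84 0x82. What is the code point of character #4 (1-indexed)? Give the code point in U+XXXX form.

U+CE55

Offset 0: leading byte 0xF0 = 11110000 → 4-byte char #1 = F0 90 8C BA.
Offset 4: leading byte 0xF2 = 11110010 → 4-byte char #2 = F2 A9 A9 B7.
Offset 8: leading byte 0xF2 = 11110010 → 4-byte char #3 = F2 82 80 96.
Offset 12: leading byte 0xEC = 11101100 → 3-byte char #4 = EC B9 95.
Leading byte 0xEC = 11101100 matches 1110xxxx → 3-byte sequence.
Byte 1: 0xEC = 11101100, payload 1100 (4 bits).
Byte 2: 0xB9 = 10111001 (10xxxxxx ✓), payload 111001.
Byte 3: 0x95 = 10010101 (10xxxxxx ✓), payload 010101.
Concatenate: 1100111001010101 = 0xCE55 (16 bits → U+CE55).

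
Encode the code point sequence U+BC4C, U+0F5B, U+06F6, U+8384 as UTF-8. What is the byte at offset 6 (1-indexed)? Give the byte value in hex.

0x9B

1-indexed offset 6 is 0-indexed offset 5.
U+BC4C → 3-byte form EB B1 8C at offsets 0–2.
U+0F5B → 3-byte form E0 BD 9B at offsets 3–5.
Offset 5 falls in char 2's range; it's byte 3 of E0 BD 9B = 0x9B.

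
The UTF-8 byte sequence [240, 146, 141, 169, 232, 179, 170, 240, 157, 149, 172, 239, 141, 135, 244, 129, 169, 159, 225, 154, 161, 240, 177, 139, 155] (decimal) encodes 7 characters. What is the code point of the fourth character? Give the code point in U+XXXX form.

U+F347

Offset 0: leading byte 0xF0 = 11110000 → 4-byte char #1 = F0 92 8D A9.
Offset 4: leading byte 0xE8 = 11101000 → 3-byte char #2 = E8 B3 AA.
Offset 7: leading byte 0xF0 = 11110000 → 4-byte char #3 = F0 9D 95 AC.
Offset 11: leading byte 0xEF = 11101111 → 3-byte char #4 = EF 8D 87.
Leading byte 0xEF = 11101111 matches 1110xxxx → 3-byte sequence.
Byte 1: 0xEF = 11101111, payload 1111 (4 bits).
Byte 2: 0x8D = 10001101 (10xxxxxx ✓), payload 001101.
Byte 3: 0x87 = 10000111 (10xxxxxx ✓), payload 000111.
Concatenate: 1111001101000111 = 0xF347 (16 bits → U+F347).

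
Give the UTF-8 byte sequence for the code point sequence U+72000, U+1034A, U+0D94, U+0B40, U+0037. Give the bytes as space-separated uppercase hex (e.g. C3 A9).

F1 B2 80 80 F0 90 8D 8A E0 B6 94 E0 AD 80 37

U+72000: 4-byte form → F1 B2 80 80.
U+1034A: 4-byte form → F0 90 8D 8A.
U+0D94: 3-byte form → E0 B6 94.
U+0B40: 3-byte form → E0 AD 80.
U+0037: 1-byte form → 37.
Concatenated (15 bytes): F1 B2 80 80 F0 90 8D 8A E0 B6 94 E0 AD 80 37.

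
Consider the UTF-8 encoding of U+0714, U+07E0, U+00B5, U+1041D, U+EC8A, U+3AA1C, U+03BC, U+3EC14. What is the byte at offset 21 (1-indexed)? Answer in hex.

0xBE

1-indexed offset 21 is 0-indexed offset 20.
U+0714 → 2-byte form DC 94 at offsets 0–1.
U+07E0 → 2-byte form DF A0 at offsets 2–3.
U+00B5 → 2-byte form C2 B5 at offsets 4–5.
U+1041D → 4-byte form F0 90 90 9D at offsets 6–9.
U+EC8A → 3-byte form EE B2 8A at offsets 10–12.
U+3AA1C → 4-byte form F0 BA A8 9C at offsets 13–16.
U+03BC → 2-byte form CE BC at offsets 17–18.
U+3EC14 → 4-byte form F0 BE B0 94 at offsets 19–22.
Offset 20 falls in char 8's range; it's byte 2 of F0 BE B0 94 = 0xBE.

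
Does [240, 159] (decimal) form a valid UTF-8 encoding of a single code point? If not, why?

Leading byte 0xF0 = 11110000 → 4-byte form, but only 2 bytes are present.

invalid (sequence truncated)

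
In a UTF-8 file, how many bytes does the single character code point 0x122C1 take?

U+122C1 = 0x122C1. UTF-8 uses 1 byte below 0x80, 2 below 0x800, 3 below 0x10000, 4 up to 0x10FFFF. 0x122C1 is in U+10000–U+10FFFF → 4 bytes.

4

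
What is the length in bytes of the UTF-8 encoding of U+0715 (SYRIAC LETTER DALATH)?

2

U+0715 = 0x715. UTF-8 uses 1 byte below 0x80, 2 below 0x800, 3 below 0x10000, 4 up to 0x10FFFF. 0x715 is in U+0080–U+07FF → 2 bytes.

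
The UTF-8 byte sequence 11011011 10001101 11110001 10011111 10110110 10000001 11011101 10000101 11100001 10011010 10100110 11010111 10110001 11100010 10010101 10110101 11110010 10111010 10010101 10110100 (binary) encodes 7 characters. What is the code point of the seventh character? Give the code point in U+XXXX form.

U+BA574

Offset 0: leading byte 0xDB = 11011011 → 2-byte char #1 = DB 8D.
Offset 2: leading byte 0xF1 = 11110001 → 4-byte char #2 = F1 9F B6 81.
Offset 6: leading byte 0xDD = 11011101 → 2-byte char #3 = DD 85.
Offset 8: leading byte 0xE1 = 11100001 → 3-byte char #4 = E1 9A A6.
Offset 11: leading byte 0xD7 = 11010111 → 2-byte char #5 = D7 B1.
Offset 13: leading byte 0xE2 = 11100010 → 3-byte char #6 = E2 95 B5.
Offset 16: leading byte 0xF2 = 11110010 → 4-byte char #7 = F2 BA 95 B4.
Leading byte 0xF2 = 11110010 matches 11110xxx → 4-byte sequence.
Byte 1: 0xF2 = 11110010, payload 010 (3 bits).
Byte 2: 0xBA = 10111010 (10xxxxxx ✓), payload 111010.
Byte 3: 0x95 = 10010101 (10xxxxxx ✓), payload 010101.
Byte 4: 0xB4 = 10110100 (10xxxxxx ✓), payload 110100.
Concatenate: 010111010010101110100 = 0xBA574 (21 bits → U+BA574).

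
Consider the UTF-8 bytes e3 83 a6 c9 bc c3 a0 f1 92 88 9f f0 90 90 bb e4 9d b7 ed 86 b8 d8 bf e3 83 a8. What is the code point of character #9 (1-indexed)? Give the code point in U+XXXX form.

Offset 0: leading byte 0xE3 = 11100011 → 3-byte char #1 = E3 83 A6.
Offset 3: leading byte 0xC9 = 11001001 → 2-byte char #2 = C9 BC.
Offset 5: leading byte 0xC3 = 11000011 → 2-byte char #3 = C3 A0.
Offset 7: leading byte 0xF1 = 11110001 → 4-byte char #4 = F1 92 88 9F.
Offset 11: leading byte 0xF0 = 11110000 → 4-byte char #5 = F0 90 90 BB.
Offset 15: leading byte 0xE4 = 11100100 → 3-byte char #6 = E4 9D B7.
Offset 18: leading byte 0xED = 11101101 → 3-byte char #7 = ED 86 B8.
Offset 21: leading byte 0xD8 = 11011000 → 2-byte char #8 = D8 BF.
Offset 23: leading byte 0xE3 = 11100011 → 3-byte char #9 = E3 83 A8.
Leading byte 0xE3 = 11100011 matches 1110xxxx → 3-byte sequence.
Byte 1: 0xE3 = 11100011, payload 0011 (4 bits).
Byte 2: 0x83 = 10000011 (10xxxxxx ✓), payload 000011.
Byte 3: 0xA8 = 10101000 (10xxxxxx ✓), payload 101000.
Concatenate: 0011000011101000 = 0x30E8 (16 bits → U+30E8).

U+30E8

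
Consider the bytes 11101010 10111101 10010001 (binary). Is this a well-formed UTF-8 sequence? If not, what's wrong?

valid

Leading byte 0xEA = 11101010 → 3-byte form.
Continuation bytes 0xBD=10111101, 0x91=10010001 all match 10xxxxxx.
Decoded value 0xAF51 is ≥ 0x800 (shortest form) and not a surrogate.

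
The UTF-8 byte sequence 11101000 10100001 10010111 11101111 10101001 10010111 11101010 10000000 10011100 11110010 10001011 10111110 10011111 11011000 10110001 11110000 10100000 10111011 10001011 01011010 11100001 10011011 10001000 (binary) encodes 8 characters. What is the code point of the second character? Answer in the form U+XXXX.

Offset 0: leading byte 0xE8 = 11101000 → 3-byte char #1 = E8 A1 97.
Offset 3: leading byte 0xEF = 11101111 → 3-byte char #2 = EF A9 97.
Leading byte 0xEF = 11101111 matches 1110xxxx → 3-byte sequence.
Byte 1: 0xEF = 11101111, payload 1111 (4 bits).
Byte 2: 0xA9 = 10101001 (10xxxxxx ✓), payload 101001.
Byte 3: 0x97 = 10010111 (10xxxxxx ✓), payload 010111.
Concatenate: 1111101001010111 = 0xFA57 (16 bits → U+FA57).

U+FA57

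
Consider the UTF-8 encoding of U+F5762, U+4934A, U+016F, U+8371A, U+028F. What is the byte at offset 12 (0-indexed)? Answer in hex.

0x9C

U+F5762 → 4-byte form F3 B5 9D A2 at offsets 0–3.
U+4934A → 4-byte form F1 89 8D 8A at offsets 4–7.
U+016F → 2-byte form C5 AF at offsets 8–9.
U+8371A → 4-byte form F2 83 9C 9A at offsets 10–13.
Offset 12 falls in char 4's range; it's byte 3 of F2 83 9C 9A = 0x9C.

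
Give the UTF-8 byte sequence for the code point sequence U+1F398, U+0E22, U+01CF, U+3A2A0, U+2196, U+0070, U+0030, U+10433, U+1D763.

U+1F398: 4-byte form → F0 9F 8E 98.
U+0E22: 3-byte form → E0 B8 A2.
U+01CF: 2-byte form → C7 8F.
U+3A2A0: 4-byte form → F0 BA 8A A0.
U+2196: 3-byte form → E2 86 96.
U+0070: 1-byte form → 70.
U+0030: 1-byte form → 30.
U+10433: 4-byte form → F0 90 90 B3.
U+1D763: 4-byte form → F0 9D 9D A3.
Concatenated (26 bytes): F0 9F 8E 98 E0 B8 A2 C7 8F F0 BA 8A A0 E2 86 96 70 30 F0 90 90 B3 F0 9D 9D A3.

F0 9F 8E 98 E0 B8 A2 C7 8F F0 BA 8A A0 E2 86 96 70 30 F0 90 90 B3 F0 9D 9D A3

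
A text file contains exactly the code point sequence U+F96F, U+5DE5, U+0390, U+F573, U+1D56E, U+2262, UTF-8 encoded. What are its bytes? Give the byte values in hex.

EF A5 AF E5 B7 A5 CE 90 EF 95 B3 F0 9D 95 AE E2 89 A2

U+F96F: 3-byte form → EF A5 AF.
U+5DE5: 3-byte form → E5 B7 A5.
U+0390: 2-byte form → CE 90.
U+F573: 3-byte form → EF 95 B3.
U+1D56E: 4-byte form → F0 9D 95 AE.
U+2262: 3-byte form → E2 89 A2.
Concatenated (18 bytes): EF A5 AF E5 B7 A5 CE 90 EF 95 B3 F0 9D 95 AE E2 89 A2.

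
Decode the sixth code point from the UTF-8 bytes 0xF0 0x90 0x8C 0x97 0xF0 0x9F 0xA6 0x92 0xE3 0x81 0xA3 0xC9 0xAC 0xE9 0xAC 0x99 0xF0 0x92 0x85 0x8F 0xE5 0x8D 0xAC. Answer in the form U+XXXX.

Offset 0: leading byte 0xF0 = 11110000 → 4-byte char #1 = F0 90 8C 97.
Offset 4: leading byte 0xF0 = 11110000 → 4-byte char #2 = F0 9F A6 92.
Offset 8: leading byte 0xE3 = 11100011 → 3-byte char #3 = E3 81 A3.
Offset 11: leading byte 0xC9 = 11001001 → 2-byte char #4 = C9 AC.
Offset 13: leading byte 0xE9 = 11101001 → 3-byte char #5 = E9 AC 99.
Offset 16: leading byte 0xF0 = 11110000 → 4-byte char #6 = F0 92 85 8F.
Leading byte 0xF0 = 11110000 matches 11110xxx → 4-byte sequence.
Byte 1: 0xF0 = 11110000, payload 000 (3 bits).
Byte 2: 0x92 = 10010010 (10xxxxxx ✓), payload 010010.
Byte 3: 0x85 = 10000101 (10xxxxxx ✓), payload 000101.
Byte 4: 0x8F = 10001111 (10xxxxxx ✓), payload 001111.
Concatenate: 000010010000101001111 = 0x1214F (21 bits → U+1214F).

U+1214F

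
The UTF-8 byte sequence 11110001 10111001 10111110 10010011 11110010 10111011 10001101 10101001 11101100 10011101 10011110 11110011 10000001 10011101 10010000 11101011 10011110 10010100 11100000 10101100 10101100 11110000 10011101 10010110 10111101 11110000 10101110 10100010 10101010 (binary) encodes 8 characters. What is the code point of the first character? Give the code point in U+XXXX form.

U+79F93

Offset 0: leading byte 0xF1 = 11110001 → 4-byte char #1 = F1 B9 BE 93.
Leading byte 0xF1 = 11110001 matches 11110xxx → 4-byte sequence.
Byte 1: 0xF1 = 11110001, payload 001 (3 bits).
Byte 2: 0xB9 = 10111001 (10xxxxxx ✓), payload 111001.
Byte 3: 0xBE = 10111110 (10xxxxxx ✓), payload 111110.
Byte 4: 0x93 = 10010011 (10xxxxxx ✓), payload 010011.
Concatenate: 001111001111110010011 = 0x79F93 (21 bits → U+79F93).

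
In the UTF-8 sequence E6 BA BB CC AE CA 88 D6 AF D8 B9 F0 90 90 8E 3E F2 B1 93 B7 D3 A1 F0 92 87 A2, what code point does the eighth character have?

Offset 0: leading byte 0xE6 = 11100110 → 3-byte char #1 = E6 BA BB.
Offset 3: leading byte 0xCC = 11001100 → 2-byte char #2 = CC AE.
Offset 5: leading byte 0xCA = 11001010 → 2-byte char #3 = CA 88.
Offset 7: leading byte 0xD6 = 11010110 → 2-byte char #4 = D6 AF.
Offset 9: leading byte 0xD8 = 11011000 → 2-byte char #5 = D8 B9.
Offset 11: leading byte 0xF0 = 11110000 → 4-byte char #6 = F0 90 90 8E.
Offset 15: leading byte 0x3E = 00111110 → 1-byte char #7 = 3E.
Offset 16: leading byte 0xF2 = 11110010 → 4-byte char #8 = F2 B1 93 B7.
Leading byte 0xF2 = 11110010 matches 11110xxx → 4-byte sequence.
Byte 1: 0xF2 = 11110010, payload 010 (3 bits).
Byte 2: 0xB1 = 10110001 (10xxxxxx ✓), payload 110001.
Byte 3: 0x93 = 10010011 (10xxxxxx ✓), payload 010011.
Byte 4: 0xB7 = 10110111 (10xxxxxx ✓), payload 110111.
Concatenate: 010110001010011110111 = 0xB14F7 (21 bits → U+B14F7).

U+B14F7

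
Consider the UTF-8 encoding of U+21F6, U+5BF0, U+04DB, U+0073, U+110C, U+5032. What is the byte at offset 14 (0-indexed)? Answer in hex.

U+21F6 → 3-byte form E2 87 B6 at offsets 0–2.
U+5BF0 → 3-byte form E5 AF B0 at offsets 3–5.
U+04DB → 2-byte form D3 9B at offsets 6–7.
U+0073 → 1-byte form 73 at offsets 8–8.
U+110C → 3-byte form E1 84 8C at offsets 9–11.
U+5032 → 3-byte form E5 80 B2 at offsets 12–14.
Offset 14 falls in char 6's range; it's byte 3 of E5 80 B2 = 0xB2.

0xB2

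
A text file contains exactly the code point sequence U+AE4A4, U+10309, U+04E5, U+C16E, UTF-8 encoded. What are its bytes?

F2 AE 92 A4 F0 90 8C 89 D3 A5 EC 85 AE

U+AE4A4: 4-byte form → F2 AE 92 A4.
U+10309: 4-byte form → F0 90 8C 89.
U+04E5: 2-byte form → D3 A5.
U+C16E: 3-byte form → EC 85 AE.
Concatenated (13 bytes): F2 AE 92 A4 F0 90 8C 89 D3 A5 EC 85 AE.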